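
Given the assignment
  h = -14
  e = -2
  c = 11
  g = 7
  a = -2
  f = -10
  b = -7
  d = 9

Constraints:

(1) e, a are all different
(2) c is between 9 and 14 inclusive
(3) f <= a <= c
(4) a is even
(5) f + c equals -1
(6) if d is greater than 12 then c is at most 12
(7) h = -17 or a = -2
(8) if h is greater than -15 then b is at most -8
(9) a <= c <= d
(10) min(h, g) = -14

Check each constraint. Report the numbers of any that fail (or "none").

Constraints 1, 5, 8, and 9 are violated.

(1) e = a = -2, not all different — violated.
(2) c = 11 lies in [9, 14] — satisfied.
(3) values -10 <= -2 <= 11 — satisfied.
(4) a = -2 is even — satisfied.
(5) f + c = -10 + 11 = 1, not -1 — violated.
(6) d = 9, not > 12; antecedent false, conditional vacuously true — satisfied.
(7) h = -14 ≠ -17, but a = -2 = -2 (second disjunct) — satisfied.
(8) h = -14 > -15, so we need b ≤ -8; but b = -7 > -8 — violated.
(9) values -2, 11, 9; c = 11 is not <= d = 9 — violated.
(10) min(-14, 7) = -14 — satisfied.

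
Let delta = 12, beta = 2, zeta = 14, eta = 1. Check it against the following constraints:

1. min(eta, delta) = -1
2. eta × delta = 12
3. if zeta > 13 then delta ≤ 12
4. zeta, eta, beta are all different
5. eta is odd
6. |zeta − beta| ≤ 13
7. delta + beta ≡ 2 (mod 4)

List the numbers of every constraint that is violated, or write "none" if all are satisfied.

No — constraint 1 is not satisfied.

1. min(1, 12) = 1, not -1  ✗
2. eta × delta = 1 × 12 = 12  ✓
3. zeta = 14 > 13, so we need delta ≤ 12; delta = 12 ≤ 12  ✓
4. values 14, 1, 2 are pairwise distinct  ✓
5. eta = 1 is odd  ✓
6. |14 − 2| = 12; 12 ≤ 13  ✓
7. delta + beta = 14; 14 mod 4 = 2  ✓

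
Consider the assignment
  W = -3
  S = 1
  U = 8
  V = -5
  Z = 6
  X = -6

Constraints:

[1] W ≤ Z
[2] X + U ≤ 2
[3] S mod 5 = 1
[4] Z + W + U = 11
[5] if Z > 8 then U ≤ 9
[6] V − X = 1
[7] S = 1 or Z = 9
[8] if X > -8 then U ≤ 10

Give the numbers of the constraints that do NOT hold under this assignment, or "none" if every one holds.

All constraints are satisfied.

[1] W = -3, Z = 6; -3 ≤ 6 — holds.
[2] X + U = -6 + 8 = 2; 2 ≤ 2 — holds.
[3] 1 mod 5 = 1 — holds.
[4] Z + W + U = 6 + (-3) + 8 = 11 — holds.
[5] Z = 6, not > 8; antecedent false, conditional vacuously true — holds.
[6] V − X = -5 − (-6) = 1 — holds.
[7] S = 1 = 1 (first disjunct) — holds.
[8] X = -6 > -8, so we need U ≤ 10; U = 8 ≤ 10 — holds.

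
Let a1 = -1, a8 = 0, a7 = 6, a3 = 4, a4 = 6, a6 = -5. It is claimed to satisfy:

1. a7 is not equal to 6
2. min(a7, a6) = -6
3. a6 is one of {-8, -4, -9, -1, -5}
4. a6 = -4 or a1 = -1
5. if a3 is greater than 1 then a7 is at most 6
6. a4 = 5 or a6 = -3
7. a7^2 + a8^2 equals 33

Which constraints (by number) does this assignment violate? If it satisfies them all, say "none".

1. a7 = 6, but 6 is required to differ — violated.
2. min(6, -5) = -5, not -6 — violated.
3. a6 = -5 is in {-8, -4, -9, -1, -5} — OK.
4. a6 = -5 ≠ -4, but a1 = -1 = -1 (second disjunct) — OK.
5. a3 = 4 > 1, so we need a7 ≤ 6; a7 = 6 ≤ 6 — OK.
6. a4 = 6 ≠ 5 and a6 = -5 ≠ -3; both disjuncts false — violated.
7. a7^2 + a8^2 = 6^2 + 0^2 = 36 + 0 = 36, not 33 — violated.

The assignment fails constraints 1, 2, 6, and 7.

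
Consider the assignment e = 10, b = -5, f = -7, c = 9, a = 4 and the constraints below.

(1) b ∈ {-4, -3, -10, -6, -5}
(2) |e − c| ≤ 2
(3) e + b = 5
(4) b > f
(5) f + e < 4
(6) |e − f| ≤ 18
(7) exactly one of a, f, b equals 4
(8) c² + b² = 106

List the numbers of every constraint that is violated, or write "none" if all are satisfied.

The assignment satisfies every constraint.

(1) b = -5 is in {-4, -3, -10, -6, -5} — OK.
(2) |10 − 9| = 1; 1 ≤ 2 — OK.
(3) e + b = 10 + (-5) = 5 — OK.
(4) b = -5, f = -7; -5 > -7 — OK.
(5) f + e = -7 + 10 = 3; 3 < 4 — OK.
(6) |10 − (-7)| = 17; 17 ≤ 18 — OK.
(7) a=4, f=-7, b=-5; 1 of them equals 4 — OK.
(8) c² + b² = 9² + (-5)² = 81 + 25 = 106 — OK.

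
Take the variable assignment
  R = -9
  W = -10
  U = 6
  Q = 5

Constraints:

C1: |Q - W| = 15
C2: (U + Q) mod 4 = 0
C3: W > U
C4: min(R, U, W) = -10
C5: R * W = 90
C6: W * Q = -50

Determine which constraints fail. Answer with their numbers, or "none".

Constraints 2 and 3 are violated.

C1: |5 - (-10)| = 15  ✔
C2: U + Q = 11; 11 mod 4 = 3, not 0  ✘
C3: W = -10, U = 6; -10 ≤ 6 (want >)  ✘
C4: min(-9, 6, -10) = -10  ✔
C5: R * W = -9 * (-10) = 90  ✔
C6: W * Q = -10 * 5 = -50  ✔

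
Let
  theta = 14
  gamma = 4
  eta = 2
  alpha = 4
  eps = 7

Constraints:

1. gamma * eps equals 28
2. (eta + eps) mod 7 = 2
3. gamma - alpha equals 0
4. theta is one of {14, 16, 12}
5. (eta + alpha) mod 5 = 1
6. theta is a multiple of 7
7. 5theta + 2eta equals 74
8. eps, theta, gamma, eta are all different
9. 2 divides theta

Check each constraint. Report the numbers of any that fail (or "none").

1. gamma * eps = 4 * 7 = 28  ✔
2. eta + eps = 9; 9 mod 7 = 2  ✔
3. gamma - alpha = 4 - 4 = 0  ✔
4. theta = 14 is in {14, 16, 12}  ✔
5. eta + alpha = 6; 6 mod 5 = 1  ✔
6. 14 / 7 = 2, so 7 divides 14  ✔
7. 5theta + 2eta = 5(14) + 2(2) = 74  ✔
8. values 7, 14, 4, 2 are pairwise distinct  ✔
9. 14 / 2 = 7, so 2 divides 14  ✔

None — every constraint holds.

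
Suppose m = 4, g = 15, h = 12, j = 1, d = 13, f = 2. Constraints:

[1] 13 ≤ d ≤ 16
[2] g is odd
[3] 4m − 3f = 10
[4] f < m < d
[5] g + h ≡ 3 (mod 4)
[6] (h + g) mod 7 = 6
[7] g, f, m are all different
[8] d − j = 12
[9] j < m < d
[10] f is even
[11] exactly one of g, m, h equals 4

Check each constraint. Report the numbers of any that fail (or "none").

[1] d = 13 lies in [13, 16] — OK.
[2] g = 15 is odd — OK.
[3] 4m − 3f = 4(4) − 3(2) = 10 — OK.
[4] values 2 < 4 < 13 — OK.
[5] g + h = 27; 27 mod 4 = 3 — OK.
[6] h + g = 27; 27 mod 7 = 6 — OK.
[7] values 15, 2, 4 are pairwise distinct — OK.
[8] d − j = 13 − 1 = 12 — OK.
[9] values 1 < 4 < 13 — OK.
[10] f = 2 is even — OK.
[11] g=15, m=4, h=12; 1 of them equals 4 — OK.

No violations.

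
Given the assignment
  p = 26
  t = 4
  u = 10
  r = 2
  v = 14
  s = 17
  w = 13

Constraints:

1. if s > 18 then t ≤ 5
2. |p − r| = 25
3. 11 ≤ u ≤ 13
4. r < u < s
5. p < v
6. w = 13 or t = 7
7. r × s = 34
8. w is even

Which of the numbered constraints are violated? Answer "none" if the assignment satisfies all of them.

1. s = 17, not > 18; antecedent false, conditional vacuously true — holds.
2. |26 − 2| = 24, not 25 — does not hold.
3. u = 10 is outside [11, 13] — does not hold.
4. values 2 < 10 < 17 — holds.
5. p = 26, v = 14; 26 ≥ 14 (want <) — does not hold.
6. w = 13 = 13 (first disjunct) — holds.
7. r × s = 2 × 17 = 34 — holds.
8. w = 13 is odd — does not hold.

Constraints 2, 3, 5, and 8 do not hold.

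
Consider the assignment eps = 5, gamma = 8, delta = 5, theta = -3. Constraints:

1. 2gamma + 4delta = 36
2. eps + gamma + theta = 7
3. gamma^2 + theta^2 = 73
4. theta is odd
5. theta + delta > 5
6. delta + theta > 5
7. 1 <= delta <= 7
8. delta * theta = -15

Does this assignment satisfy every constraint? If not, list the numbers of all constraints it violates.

The assignment fails constraints 2, 5, 6.

1. 2gamma + 4delta = 2(8) + 4(5) = 36 — OK.
2. eps + gamma + theta = 5 + 8 + (-3) = 10, not 7 — violated.
3. gamma^2 + theta^2 = 8^2 + (-3)^2 = 64 + 9 = 73 — OK.
4. theta = -3 is odd — OK.
5. theta + delta = -3 + 5 = 2; 2 ≤ 5, bound 5 not met — violated.
6. delta + theta = 5 + (-3) = 2; 2 ≤ 5, bound 5 not met — violated.
7. delta = 5 lies in [1, 7] — OK.
8. delta * theta = 5 * (-3) = -15 — OK.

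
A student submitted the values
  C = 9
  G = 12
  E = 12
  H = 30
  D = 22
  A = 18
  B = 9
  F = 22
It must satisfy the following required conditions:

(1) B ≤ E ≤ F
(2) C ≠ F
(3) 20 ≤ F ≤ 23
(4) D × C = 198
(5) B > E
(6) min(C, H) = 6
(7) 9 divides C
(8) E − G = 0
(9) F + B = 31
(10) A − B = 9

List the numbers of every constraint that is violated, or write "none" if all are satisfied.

Constraints 5 and 6 do not hold.

(1) values 9 ≤ 12 ≤ 22 — holds.
(2) C = 9, F = 22; distinct — holds.
(3) F = 22 lies in [20, 23] — holds.
(4) D × C = 22 × 9 = 198 — holds.
(5) B = 9, E = 12; 9 ≤ 12 (want >) — does not hold.
(6) min(9, 30) = 9, not 6 — does not hold.
(7) 9 / 9 = 1, so 9 divides 9 — holds.
(8) E − G = 12 − 12 = 0 — holds.
(9) F + B = 22 + 9 = 31 — holds.
(10) A − B = 18 − 9 = 9 — holds.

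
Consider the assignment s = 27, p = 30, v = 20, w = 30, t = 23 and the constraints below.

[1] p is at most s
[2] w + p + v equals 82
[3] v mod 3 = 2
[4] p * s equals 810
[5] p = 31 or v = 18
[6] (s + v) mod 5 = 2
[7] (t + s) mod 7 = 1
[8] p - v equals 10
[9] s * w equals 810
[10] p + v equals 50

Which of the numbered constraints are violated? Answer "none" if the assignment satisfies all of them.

Constraints 1, 2, 5 do not hold.

[1] p = 30, s = 27; 30 > 27 (want ≤) — violated.
[2] w + p + v = 30 + 30 + 20 = 80, not 82 — violated.
[3] 20 mod 3 = 2 — OK.
[4] p * s = 30 * 27 = 810 — OK.
[5] p = 30 ≠ 31 and v = 20 ≠ 18; both disjuncts false — violated.
[6] s + v = 47; 47 mod 5 = 2 — OK.
[7] t + s = 50; 50 mod 7 = 1 — OK.
[8] p - v = 30 - 20 = 10 — OK.
[9] s * w = 27 * 30 = 810 — OK.
[10] p + v = 30 + 20 = 50 — OK.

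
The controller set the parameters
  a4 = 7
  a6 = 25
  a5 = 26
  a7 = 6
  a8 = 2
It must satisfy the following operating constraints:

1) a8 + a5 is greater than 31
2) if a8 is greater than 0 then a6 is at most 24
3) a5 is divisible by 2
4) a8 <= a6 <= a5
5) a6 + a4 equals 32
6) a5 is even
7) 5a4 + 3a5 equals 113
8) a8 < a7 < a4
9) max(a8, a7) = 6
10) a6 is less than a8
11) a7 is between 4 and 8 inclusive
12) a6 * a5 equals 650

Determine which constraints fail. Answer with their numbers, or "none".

1) a8 + a5 = 2 + 26 = 28; 28 ≤ 31, bound 31 not met  false
2) a8 = 2 > 0, so we need a6 ≤ 24; but a6 = 25 > 24  false
3) 26 / 2 = 13, so 2 divides 26  true
4) values 2 <= 25 <= 26  true
5) a6 + a4 = 25 + 7 = 32  true
6) a5 = 26 is even  true
7) 5a4 + 3a5 = 5(7) + 3(26) = 113  true
8) values 2 < 6 < 7  true
9) max(2, 6) = 6  true
10) a6 = 25, a8 = 2; 25 ≥ 2 (want <)  false
11) a7 = 6 lies in [4, 8]  true
12) a6 * a5 = 25 * 26 = 650  true

The assignment fails constraints 1, 2, and 10.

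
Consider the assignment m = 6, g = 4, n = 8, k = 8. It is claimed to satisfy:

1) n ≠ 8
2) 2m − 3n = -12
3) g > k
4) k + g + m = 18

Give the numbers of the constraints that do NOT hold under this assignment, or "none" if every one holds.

Constraints 1 and 3 do not hold.

1) n = 8, but 8 is required to differ — does not hold.
2) 2m − 3n = 2(6) − 3(8) = -12 — holds.
3) g = 4, k = 8; 4 ≤ 8 (want >) — does not hold.
4) k + g + m = 8 + 4 + 6 = 18 — holds.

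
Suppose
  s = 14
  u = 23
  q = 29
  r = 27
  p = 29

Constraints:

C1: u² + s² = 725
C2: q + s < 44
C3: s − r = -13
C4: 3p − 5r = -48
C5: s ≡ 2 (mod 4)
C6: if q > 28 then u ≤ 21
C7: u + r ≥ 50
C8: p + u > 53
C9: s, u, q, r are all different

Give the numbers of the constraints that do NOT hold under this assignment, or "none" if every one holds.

C1: u² + s² = 23² + 14² = 529 + 196 = 725 — holds.
C2: q + s = 29 + 14 = 43; 43 < 44 — holds.
C3: s − r = 14 − 27 = -13 — holds.
C4: 3p − 5r = 3(29) − 5(27) = -48 — holds.
C5: 14 mod 4 = 2 — holds.
C6: q = 29 > 28, so we need u ≤ 21; but u = 23 > 21 — fails.
C7: u + r = 23 + 27 = 50; 50 ≥ 50 — holds.
C8: p + u = 29 + 23 = 52; 52 ≤ 53, bound 53 not met — fails.
C9: values 14, 23, 29, 27 are pairwise distinct — holds.

The assignment fails constraints 6 and 8.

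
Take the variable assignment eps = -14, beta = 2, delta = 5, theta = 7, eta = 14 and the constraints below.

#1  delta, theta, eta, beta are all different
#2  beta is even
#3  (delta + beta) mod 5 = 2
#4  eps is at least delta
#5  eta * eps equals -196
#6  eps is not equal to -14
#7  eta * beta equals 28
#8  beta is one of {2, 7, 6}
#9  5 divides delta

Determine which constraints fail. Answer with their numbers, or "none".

#1 values 5, 7, 14, 2 are pairwise distinct — OK.
#2 beta = 2 is even — OK.
#3 delta + beta = 7; 7 mod 5 = 2 — OK.
#4 eps = -14, delta = 5; -14 < 5 (want ≥) — violated.
#5 eta * eps = 14 * (-14) = -196 — OK.
#6 eps = -14, but -14 is required to differ — violated.
#7 eta * beta = 14 * 2 = 28 — OK.
#8 beta = 2 is in {2, 7, 6} — OK.
#9 5 / 5 = 1, so 5 divides 5 — OK.

Constraints 4 and 6 are violated.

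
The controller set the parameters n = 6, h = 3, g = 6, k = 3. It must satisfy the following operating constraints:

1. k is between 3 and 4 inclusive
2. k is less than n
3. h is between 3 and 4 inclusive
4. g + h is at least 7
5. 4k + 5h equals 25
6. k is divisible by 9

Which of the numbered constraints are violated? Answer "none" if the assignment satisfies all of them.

Constraints 5, 6 are violated.

1. k = 3 lies in [3, 4]  ✔
2. k = 3, n = 6; 3 < 6  ✔
3. h = 3 lies in [3, 4]  ✔
4. g + h = 6 + 3 = 9; 9 ≥ 7  ✔
5. 4k + 5h = 4(3) + 5(3) = 27, not 25  ✘
6. 3 = 9*0 + 3, so 9 does not divide 3  ✘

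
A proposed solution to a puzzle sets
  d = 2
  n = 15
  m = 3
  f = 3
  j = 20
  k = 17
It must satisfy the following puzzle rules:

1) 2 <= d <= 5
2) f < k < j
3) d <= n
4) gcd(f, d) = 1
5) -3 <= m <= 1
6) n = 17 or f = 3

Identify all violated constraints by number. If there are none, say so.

1) d = 2 lies in [2, 5]  true
2) values 3 < 17 < 20  true
3) d = 2, n = 15; 2 ≤ 15  true
4) gcd(3, 2) = 1  true
5) m = 3 is outside [-3, 1]  false
6) n = 15 ≠ 17, but f = 3 = 3 (second disjunct)  true

Constraint 5 is violated.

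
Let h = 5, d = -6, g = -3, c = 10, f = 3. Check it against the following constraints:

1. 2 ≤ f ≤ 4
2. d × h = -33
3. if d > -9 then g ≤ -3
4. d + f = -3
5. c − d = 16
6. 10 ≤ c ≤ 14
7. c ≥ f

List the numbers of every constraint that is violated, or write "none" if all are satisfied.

Constraint 2 does not hold.

1. f = 3 lies in [2, 4] — OK.
2. d × h = -6 × 5 = -30, not -33 — violated.
3. d = -6 > -9, so we need g ≤ -3; g = -3 ≤ -3 — OK.
4. d + f = -6 + 3 = -3 — OK.
5. c − d = 10 − (-6) = 16 — OK.
6. c = 10 lies in [10, 14] — OK.
7. c = 10, f = 3; 10 ≥ 3 — OK.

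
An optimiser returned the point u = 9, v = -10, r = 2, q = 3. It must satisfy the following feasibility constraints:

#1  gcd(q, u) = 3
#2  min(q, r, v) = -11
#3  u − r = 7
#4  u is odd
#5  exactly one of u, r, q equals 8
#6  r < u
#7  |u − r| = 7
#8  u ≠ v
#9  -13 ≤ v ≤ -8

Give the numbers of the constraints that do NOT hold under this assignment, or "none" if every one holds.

#1 gcd(3, 9) = 3 — holds.
#2 min(3, 2, -10) = -10, not -11 — does not hold.
#3 u − r = 9 − 2 = 7 — holds.
#4 u = 9 is odd — holds.
#5 u=9, r=2, q=3; 0 of them equal 8, not exactly one — does not hold.
#6 r = 2, u = 9; 2 < 9 — holds.
#7 |9 − 2| = 7 — holds.
#8 u = 9, v = -10; distinct — holds.
#9 v = -10 lies in [-13, -8] — holds.

No — constraints 2, 5 are not satisfied.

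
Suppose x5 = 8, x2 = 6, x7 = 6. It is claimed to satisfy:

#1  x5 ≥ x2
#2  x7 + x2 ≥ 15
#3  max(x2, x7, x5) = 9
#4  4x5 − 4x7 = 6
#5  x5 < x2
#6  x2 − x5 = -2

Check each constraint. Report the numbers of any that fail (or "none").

#1 x5 = 8, x2 = 6; 8 ≥ 6 — holds.
#2 x7 + x2 = 6 + 6 = 12; 12 < 15, bound 15 not met — fails.
#3 max(6, 6, 8) = 8, not 9 — fails.
#4 4x5 − 4x7 = 4(8) − 4(6) = 8, not 6 — fails.
#5 x5 = 8, x2 = 6; 8 ≥ 6 (want <) — fails.
#6 x2 − x5 = 6 − 8 = -2 — holds.

Constraints 2, 3, 4, 5 do not hold.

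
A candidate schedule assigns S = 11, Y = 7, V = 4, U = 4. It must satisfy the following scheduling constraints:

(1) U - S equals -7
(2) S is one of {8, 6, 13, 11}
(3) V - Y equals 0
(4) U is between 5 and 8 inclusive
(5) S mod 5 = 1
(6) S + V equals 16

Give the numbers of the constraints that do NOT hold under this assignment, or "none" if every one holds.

Constraints 3, 4, and 6 are violated.

(1) U - S = 4 - 11 = -7 — holds.
(2) S = 11 is in {8, 6, 13, 11} — holds.
(3) V - Y = 4 - 7 = -3, not 0 — fails.
(4) U = 4 is outside [5, 8] — fails.
(5) 11 mod 5 = 1 — holds.
(6) S + V = 11 + 4 = 15, not 16 — fails.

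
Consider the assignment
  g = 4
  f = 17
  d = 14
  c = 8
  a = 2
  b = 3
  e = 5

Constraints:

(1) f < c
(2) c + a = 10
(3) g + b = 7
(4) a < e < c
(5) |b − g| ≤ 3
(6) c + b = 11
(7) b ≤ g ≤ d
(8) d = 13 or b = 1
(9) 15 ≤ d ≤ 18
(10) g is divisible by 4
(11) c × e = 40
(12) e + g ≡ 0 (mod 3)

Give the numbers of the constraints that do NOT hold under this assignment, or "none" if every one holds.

(1) f = 17, c = 8; 17 ≥ 8 (want <) — violated.
(2) c + a = 8 + 2 = 10 — satisfied.
(3) g + b = 4 + 3 = 7 — satisfied.
(4) values 2 < 5 < 8 — satisfied.
(5) |3 − 4| = 1; 1 ≤ 3 — satisfied.
(6) c + b = 8 + 3 = 11 — satisfied.
(7) values 3 ≤ 4 ≤ 14 — satisfied.
(8) d = 14 ≠ 13 and b = 3 ≠ 1; both disjuncts false — violated.
(9) d = 14 is outside [15, 18] — violated.
(10) 4 / 4 = 1, so 4 divides 4 — satisfied.
(11) c × e = 8 × 5 = 40 — satisfied.
(12) e + g = 9; 9 mod 3 = 0 — satisfied.

Constraints 1, 8, 9 do not hold.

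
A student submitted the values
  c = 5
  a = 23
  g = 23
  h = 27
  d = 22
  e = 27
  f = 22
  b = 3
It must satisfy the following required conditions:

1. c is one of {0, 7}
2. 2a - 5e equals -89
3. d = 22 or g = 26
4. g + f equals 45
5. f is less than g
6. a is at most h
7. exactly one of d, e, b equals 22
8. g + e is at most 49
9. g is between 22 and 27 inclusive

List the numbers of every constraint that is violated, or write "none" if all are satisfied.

1. c = 5 is not in {0, 7} — fails.
2. 2a - 5e = 2(23) - 5(27) = -89 — holds.
3. d = 22 = 22 (first disjunct) — holds.
4. g + f = 23 + 22 = 45 — holds.
5. f = 22, g = 23; 22 < 23 — holds.
6. a = 23, h = 27; 23 ≤ 27 — holds.
7. d=22, e=27, b=3; 1 of them equals 22 — holds.
8. g + e = 23 + 27 = 50; 50 > 49, bound 49 not met — fails.
9. g = 23 lies in [22, 27] — holds.

No — constraints 1 and 8 are not satisfied.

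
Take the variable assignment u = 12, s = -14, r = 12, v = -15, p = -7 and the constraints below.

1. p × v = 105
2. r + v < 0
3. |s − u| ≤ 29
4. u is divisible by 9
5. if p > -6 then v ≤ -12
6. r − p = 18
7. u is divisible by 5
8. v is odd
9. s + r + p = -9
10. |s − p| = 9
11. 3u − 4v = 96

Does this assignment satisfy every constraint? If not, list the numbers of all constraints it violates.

Constraints 4, 6, 7, 10 do not hold.

1. p × v = -7 × (-15) = 105  ✓
2. r + v = 12 + (-15) = -3; -3 < 0  ✓
3. |-14 − 12| = 26; 26 ≤ 29  ✓
4. 12 = 9×1 + 3, so 9 does not divide 12  ✗
5. p = -7, not > -6; antecedent false, conditional vacuously true  ✓
6. r − p = 12 − (-7) = 19, not 18  ✗
7. 12 = 5×2 + 2, so 5 does not divide 12  ✗
8. v = -15 is odd  ✓
9. s + r + p = -14 + 12 + (-7) = -9  ✓
10. |-14 − (-7)| = 7, not 9  ✗
11. 3u − 4v = 3(12) − 4(-15) = 96  ✓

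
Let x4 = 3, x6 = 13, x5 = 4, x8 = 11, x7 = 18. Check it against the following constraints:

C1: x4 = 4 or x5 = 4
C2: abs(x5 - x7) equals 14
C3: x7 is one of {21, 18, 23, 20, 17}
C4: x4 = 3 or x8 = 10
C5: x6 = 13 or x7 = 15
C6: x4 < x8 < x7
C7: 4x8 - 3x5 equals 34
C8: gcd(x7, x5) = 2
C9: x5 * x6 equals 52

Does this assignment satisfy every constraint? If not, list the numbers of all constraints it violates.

Violated: 7.

C1: x4 = 3 ≠ 4, but x5 = 4 = 4 (second disjunct) — holds.
C2: abs(4 - 18) = 14 — holds.
C3: x7 = 18 is in {21, 18, 23, 20, 17} — holds.
C4: x4 = 3 = 3 (first disjunct) — holds.
C5: x6 = 13 = 13 (first disjunct) — holds.
C6: values 3 < 11 < 18 — holds.
C7: 4x8 - 3x5 = 4(11) - 3(4) = 32, not 34 — fails.
C8: gcd(18, 4) = 2 — holds.
C9: x5 * x6 = 4 * 13 = 52 — holds.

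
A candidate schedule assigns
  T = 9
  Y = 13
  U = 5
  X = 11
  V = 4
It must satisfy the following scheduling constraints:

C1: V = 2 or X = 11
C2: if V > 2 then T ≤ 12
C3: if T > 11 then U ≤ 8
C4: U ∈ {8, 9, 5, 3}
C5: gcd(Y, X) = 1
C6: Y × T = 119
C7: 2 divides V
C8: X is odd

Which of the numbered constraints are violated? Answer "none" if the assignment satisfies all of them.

C1: V = 4 ≠ 2, but X = 11 = 11 (second disjunct) — holds.
C2: V = 4 > 2, so we need T ≤ 12; T = 9 ≤ 12 — holds.
C3: T = 9, not > 11; antecedent false, conditional vacuously true — holds.
C4: U = 5 is in {8, 9, 5, 3} — holds.
C5: gcd(13, 11) = 1 — holds.
C6: Y × T = 13 × 9 = 117, not 119 — fails.
C7: 4 / 2 = 2, so 2 divides 4 — holds.
C8: X = 11 is odd — holds.

Constraint 6 does not hold.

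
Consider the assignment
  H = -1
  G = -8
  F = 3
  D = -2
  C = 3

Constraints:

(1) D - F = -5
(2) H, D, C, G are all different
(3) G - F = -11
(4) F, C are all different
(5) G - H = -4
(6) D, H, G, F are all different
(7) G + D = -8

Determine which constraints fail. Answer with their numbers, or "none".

The assignment fails constraints 4, 5, and 7.

(1) D - F = -2 - 3 = -5 — holds.
(2) values -1, -2, 3, -8 are pairwise distinct — holds.
(3) G - F = -8 - 3 = -11 — holds.
(4) F = C = 3, not all different — does not hold.
(5) G - H = -8 - (-1) = -7, not -4 — does not hold.
(6) values -2, -1, -8, 3 are pairwise distinct — holds.
(7) G + D = -8 + (-2) = -10, not -8 — does not hold.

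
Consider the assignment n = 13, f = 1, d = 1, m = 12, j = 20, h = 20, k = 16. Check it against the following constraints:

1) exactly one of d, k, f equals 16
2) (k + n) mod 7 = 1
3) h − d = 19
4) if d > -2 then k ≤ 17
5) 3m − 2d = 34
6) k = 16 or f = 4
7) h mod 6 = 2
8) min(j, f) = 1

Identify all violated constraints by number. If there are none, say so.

1) d=1, k=16, f=1; 1 of them equals 16  holds
2) k + n = 29; 29 mod 7 = 1  holds
3) h − d = 20 − 1 = 19  holds
4) d = 1 > -2, so we need k ≤ 17; k = 16 ≤ 17  holds
5) 3m − 2d = 3(12) − 2(1) = 34  holds
6) k = 16 = 16 (first disjunct)  holds
7) 20 mod 6 = 2  holds
8) min(20, 1) = 1  holds

Yes — all constraints hold.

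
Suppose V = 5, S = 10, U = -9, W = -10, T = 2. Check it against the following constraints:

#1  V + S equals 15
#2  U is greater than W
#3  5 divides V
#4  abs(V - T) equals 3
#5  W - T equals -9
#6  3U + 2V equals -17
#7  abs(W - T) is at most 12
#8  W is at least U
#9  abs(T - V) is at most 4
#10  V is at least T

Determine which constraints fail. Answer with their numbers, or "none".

#1 V + S = 5 + 10 = 15  yes
#2 U = -9, W = -10; -9 > -10  yes
#3 5 / 5 = 1, so 5 divides 5  yes
#4 abs(5 - 2) = 3  yes
#5 W - T = -10 - 2 = -12, not -9  no
#6 3U + 2V = 3(-9) + 2(5) = -17  yes
#7 abs(-10 - 2) = 12; 12 ≤ 12  yes
#8 W = -10, U = -9; -10 < -9 (want ≥)  no
#9 abs(2 - 5) = 3; 3 ≤ 4  yes
#10 V = 5, T = 2; 5 ≥ 2  yes

The assignment fails constraints 5 and 8.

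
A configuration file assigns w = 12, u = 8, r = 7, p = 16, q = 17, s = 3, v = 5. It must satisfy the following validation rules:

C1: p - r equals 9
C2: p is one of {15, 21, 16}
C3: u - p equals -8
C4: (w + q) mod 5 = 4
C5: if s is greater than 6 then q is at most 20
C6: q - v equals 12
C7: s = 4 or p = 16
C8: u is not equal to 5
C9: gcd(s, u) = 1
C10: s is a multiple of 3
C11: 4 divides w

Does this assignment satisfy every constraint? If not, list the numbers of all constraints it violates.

C1: p - r = 16 - 7 = 9  true
C2: p = 16 is in {15, 21, 16}  true
C3: u - p = 8 - 16 = -8  true
C4: w + q = 29; 29 mod 5 = 4  true
C5: s = 3, not > 6; antecedent false, conditional vacuously true  true
C6: q - v = 17 - 5 = 12  true
C7: s = 3 ≠ 4, but p = 16 = 16 (second disjunct)  true
C8: u = 8, and 8 ≠ 5  true
C9: gcd(3, 8) = 1  true
C10: 3 / 3 = 1, so 3 divides 3  true
C11: 12 / 4 = 3, so 4 divides 12  true

None — every constraint holds.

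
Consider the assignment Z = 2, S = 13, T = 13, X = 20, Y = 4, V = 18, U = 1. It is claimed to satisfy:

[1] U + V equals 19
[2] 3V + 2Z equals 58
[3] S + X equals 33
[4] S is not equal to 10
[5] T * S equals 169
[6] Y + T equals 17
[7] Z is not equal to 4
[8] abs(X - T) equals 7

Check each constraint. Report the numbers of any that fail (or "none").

No violations.

[1] U + V = 1 + 18 = 19 — OK.
[2] 3V + 2Z = 3(18) + 2(2) = 58 — OK.
[3] S + X = 13 + 20 = 33 — OK.
[4] S = 13, and 13 ≠ 10 — OK.
[5] T * S = 13 * 13 = 169 — OK.
[6] Y + T = 4 + 13 = 17 — OK.
[7] Z = 2, and 2 ≠ 4 — OK.
[8] abs(20 - 13) = 7 — OK.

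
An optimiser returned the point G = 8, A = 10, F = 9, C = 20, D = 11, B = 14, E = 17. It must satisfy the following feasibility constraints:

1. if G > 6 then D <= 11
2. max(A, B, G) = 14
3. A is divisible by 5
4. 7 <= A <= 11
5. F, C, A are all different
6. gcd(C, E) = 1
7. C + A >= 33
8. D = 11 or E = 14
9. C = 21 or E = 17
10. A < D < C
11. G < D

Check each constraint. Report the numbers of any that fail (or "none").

1. G = 8 > 6, so we need D ≤ 11; D = 11 ≤ 11  OK
2. max(10, 14, 8) = 14  OK
3. 10 / 5 = 2, so 5 divides 10  OK
4. A = 10 lies in [7, 11]  OK
5. values 9, 20, 10 are pairwise distinct  OK
6. gcd(20, 17) = 1  OK
7. C + A = 20 + 10 = 30; 30 < 33, bound 33 not met  FAIL
8. D = 11 = 11 (first disjunct)  OK
9. C = 20 ≠ 21, but E = 17 = 17 (second disjunct)  OK
10. values 10 < 11 < 20  OK
11. G = 8, D = 11; 8 < 11  OK

No — constraint 7 is not satisfied.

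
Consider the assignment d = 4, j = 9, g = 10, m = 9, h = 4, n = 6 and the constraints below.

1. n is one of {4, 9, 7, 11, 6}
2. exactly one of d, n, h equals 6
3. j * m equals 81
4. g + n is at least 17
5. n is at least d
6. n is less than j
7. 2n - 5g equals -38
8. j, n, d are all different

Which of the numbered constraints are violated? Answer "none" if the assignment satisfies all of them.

1. n = 6 is in {4, 9, 7, 11, 6} — OK.
2. d=4, n=6, h=4; 1 of them equals 6 — OK.
3. j * m = 9 * 9 = 81 — OK.
4. g + n = 10 + 6 = 16; 16 < 17, bound 17 not met — violated.
5. n = 6, d = 4; 6 ≥ 4 — OK.
6. n = 6, j = 9; 6 < 9 — OK.
7. 2n - 5g = 2(6) - 5(10) = -38 — OK.
8. values 9, 6, 4 are pairwise distinct — OK.

No — constraint 4 is not satisfied.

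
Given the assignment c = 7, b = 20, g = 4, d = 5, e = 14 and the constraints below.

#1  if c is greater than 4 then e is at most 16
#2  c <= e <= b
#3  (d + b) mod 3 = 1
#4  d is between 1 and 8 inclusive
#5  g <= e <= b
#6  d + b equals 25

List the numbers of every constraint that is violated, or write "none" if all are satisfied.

#1 c = 7 > 4, so we need e ≤ 16; e = 14 ≤ 16 — satisfied.
#2 values 7 <= 14 <= 20 — satisfied.
#3 d + b = 25; 25 mod 3 = 1 — satisfied.
#4 d = 5 lies in [1, 8] — satisfied.
#5 values 4 <= 14 <= 20 — satisfied.
#6 d + b = 5 + 20 = 25 — satisfied.

No violations.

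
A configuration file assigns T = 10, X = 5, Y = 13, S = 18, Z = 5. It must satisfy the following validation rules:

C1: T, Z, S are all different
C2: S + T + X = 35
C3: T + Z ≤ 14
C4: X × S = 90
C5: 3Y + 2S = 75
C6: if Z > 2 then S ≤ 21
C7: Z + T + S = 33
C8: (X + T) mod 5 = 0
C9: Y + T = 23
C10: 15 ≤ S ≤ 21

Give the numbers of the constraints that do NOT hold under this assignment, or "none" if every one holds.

Violated: 2, 3.

C1: values 10, 5, 18 are pairwise distinct  OK
C2: S + T + X = 18 + 10 + 5 = 33, not 35  FAIL
C3: T + Z = 10 + 5 = 15; 15 > 14, bound 14 not met  FAIL
C4: X × S = 5 × 18 = 90  OK
C5: 3Y + 2S = 3(13) + 2(18) = 75  OK
C6: Z = 5 > 2, so we need S ≤ 21; S = 18 ≤ 21  OK
C7: Z + T + S = 5 + 10 + 18 = 33  OK
C8: X + T = 15; 15 mod 5 = 0  OK
C9: Y + T = 13 + 10 = 23  OK
C10: S = 18 lies in [15, 21]  OK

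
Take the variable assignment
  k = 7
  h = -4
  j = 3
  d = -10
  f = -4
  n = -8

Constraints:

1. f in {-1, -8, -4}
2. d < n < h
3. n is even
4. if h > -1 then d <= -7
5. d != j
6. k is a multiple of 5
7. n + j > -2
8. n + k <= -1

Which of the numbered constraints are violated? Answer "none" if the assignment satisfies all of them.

1. f = -4 is in {-1, -8, -4}  ✓
2. values -10 < -8 < -4  ✓
3. n = -8 is even  ✓
4. h = -4, not > -1; antecedent false, conditional vacuously true  ✓
5. d = -10, j = 3; distinct  ✓
6. 7 = 5*1 + 2, so 5 does not divide 7  ✗
7. n + j = -8 + 3 = -5; -5 ≤ -2, bound -2 not met  ✗
8. n + k = -8 + 7 = -1; -1 ≤ -1  ✓

Violated: 6 and 7.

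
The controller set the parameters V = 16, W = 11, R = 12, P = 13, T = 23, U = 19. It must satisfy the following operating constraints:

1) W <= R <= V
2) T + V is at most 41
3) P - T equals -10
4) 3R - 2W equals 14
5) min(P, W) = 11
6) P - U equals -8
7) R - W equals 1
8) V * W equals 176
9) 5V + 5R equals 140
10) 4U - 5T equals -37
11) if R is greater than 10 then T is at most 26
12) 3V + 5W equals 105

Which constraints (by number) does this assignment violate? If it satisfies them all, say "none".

1) values 11 <= 12 <= 16  ✓
2) T + V = 23 + 16 = 39; 39 ≤ 41  ✓
3) P - T = 13 - 23 = -10  ✓
4) 3R - 2W = 3(12) - 2(11) = 14  ✓
5) min(13, 11) = 11  ✓
6) P - U = 13 - 19 = -6, not -8  ✗
7) R - W = 12 - 11 = 1  ✓
8) V * W = 16 * 11 = 176  ✓
9) 5V + 5R = 5(16) + 5(12) = 140  ✓
10) 4U - 5T = 4(19) - 5(23) = -39, not -37  ✗
11) R = 12 > 10, so we need T ≤ 26; T = 23 ≤ 26  ✓
12) 3V + 5W = 3(16) + 5(11) = 103, not 105  ✗

Constraints 6, 10, and 12 are violated.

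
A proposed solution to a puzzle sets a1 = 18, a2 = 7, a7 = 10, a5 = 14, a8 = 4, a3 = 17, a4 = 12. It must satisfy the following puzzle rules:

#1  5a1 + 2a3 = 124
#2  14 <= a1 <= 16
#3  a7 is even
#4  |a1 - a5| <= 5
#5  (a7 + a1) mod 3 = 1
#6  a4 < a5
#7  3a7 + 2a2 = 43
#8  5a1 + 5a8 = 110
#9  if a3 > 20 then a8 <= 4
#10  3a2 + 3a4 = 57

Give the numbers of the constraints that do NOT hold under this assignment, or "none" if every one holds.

#1 5a1 + 2a3 = 5(18) + 2(17) = 124 — holds.
#2 a1 = 18 is outside [14, 16] — fails.
#3 a7 = 10 is even — holds.
#4 |18 - 14| = 4; 4 ≤ 5 — holds.
#5 a7 + a1 = 28; 28 mod 3 = 1 — holds.
#6 a4 = 12, a5 = 14; 12 < 14 — holds.
#7 3a7 + 2a2 = 3(10) + 2(7) = 44, not 43 — fails.
#8 5a1 + 5a8 = 5(18) + 5(4) = 110 — holds.
#9 a3 = 17, not > 20; antecedent false, conditional vacuously true — holds.
#10 3a2 + 3a4 = 3(7) + 3(12) = 57 — holds.

Violated: 2, 7.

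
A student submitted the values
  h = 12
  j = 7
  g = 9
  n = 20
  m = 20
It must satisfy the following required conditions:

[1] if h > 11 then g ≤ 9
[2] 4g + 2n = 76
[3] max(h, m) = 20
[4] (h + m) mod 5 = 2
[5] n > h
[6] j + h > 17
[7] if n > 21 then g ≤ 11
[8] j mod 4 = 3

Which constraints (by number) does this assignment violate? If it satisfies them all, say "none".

[1] h = 12 > 11, so we need g ≤ 9; g = 9 ≤ 9 — holds.
[2] 4g + 2n = 4(9) + 2(20) = 76 — holds.
[3] max(12, 20) = 20 — holds.
[4] h + m = 32; 32 mod 5 = 2 — holds.
[5] n = 20, h = 12; 20 > 12 — holds.
[6] j + h = 7 + 12 = 19; 19 > 17 — holds.
[7] n = 20, not > 21; antecedent false, conditional vacuously true — holds.
[8] 7 mod 4 = 3 — holds.

None — every constraint holds.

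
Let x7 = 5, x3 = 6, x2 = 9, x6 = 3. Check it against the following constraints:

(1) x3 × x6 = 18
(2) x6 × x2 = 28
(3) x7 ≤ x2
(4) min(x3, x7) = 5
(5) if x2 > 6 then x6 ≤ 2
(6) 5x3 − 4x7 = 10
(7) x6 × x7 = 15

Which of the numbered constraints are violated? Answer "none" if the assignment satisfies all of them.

(1) x3 × x6 = 6 × 3 = 18 — OK.
(2) x6 × x2 = 3 × 9 = 27, not 28 — violated.
(3) x7 = 5, x2 = 9; 5 ≤ 9 — OK.
(4) min(6, 5) = 5 — OK.
(5) x2 = 9 > 6, so we need x6 ≤ 2; but x6 = 3 > 2 — violated.
(6) 5x3 − 4x7 = 5(6) − 4(5) = 10 — OK.
(7) x6 × x7 = 3 × 5 = 15 — OK.

No — constraints 2, 5 are not satisfied.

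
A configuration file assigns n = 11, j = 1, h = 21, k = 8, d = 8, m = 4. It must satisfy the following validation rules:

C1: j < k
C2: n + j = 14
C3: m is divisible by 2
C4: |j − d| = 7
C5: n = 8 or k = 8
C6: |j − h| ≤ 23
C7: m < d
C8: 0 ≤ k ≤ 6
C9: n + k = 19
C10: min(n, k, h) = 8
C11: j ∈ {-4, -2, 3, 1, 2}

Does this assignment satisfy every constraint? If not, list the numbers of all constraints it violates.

C1: j = 1, k = 8; 1 < 8 — holds.
C2: n + j = 11 + 1 = 12, not 14 — does not hold.
C3: 4 / 2 = 2, so 2 divides 4 — holds.
C4: |1 − 8| = 7 — holds.
C5: n = 11 ≠ 8, but k = 8 = 8 (second disjunct) — holds.
C6: |1 − 21| = 20; 20 ≤ 23 — holds.
C7: m = 4, d = 8; 4 < 8 — holds.
C8: k = 8 is outside [0, 6] — does not hold.
C9: n + k = 11 + 8 = 19 — holds.
C10: min(11, 8, 21) = 8 — holds.
C11: j = 1 is in {-4, -2, 3, 1, 2} — holds.

Violated: 2 and 8.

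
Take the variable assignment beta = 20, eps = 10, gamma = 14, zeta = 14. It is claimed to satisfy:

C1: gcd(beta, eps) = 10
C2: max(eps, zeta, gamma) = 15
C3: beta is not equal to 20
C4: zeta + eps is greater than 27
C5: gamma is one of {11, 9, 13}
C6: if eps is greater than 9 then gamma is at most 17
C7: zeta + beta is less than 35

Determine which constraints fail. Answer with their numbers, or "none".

Violated: 2, 3, 4, and 5.

C1: gcd(20, 10) = 10 — satisfied.
C2: max(10, 14, 14) = 14, not 15 — violated.
C3: beta = 20, but 20 is required to differ — violated.
C4: zeta + eps = 14 + 10 = 24; 24 ≤ 27, bound 27 not met — violated.
C5: gamma = 14 is not in {11, 9, 13} — violated.
C6: eps = 10 > 9, so we need gamma ≤ 17; gamma = 14 ≤ 17 — satisfied.
C7: zeta + beta = 14 + 20 = 34; 34 < 35 — satisfied.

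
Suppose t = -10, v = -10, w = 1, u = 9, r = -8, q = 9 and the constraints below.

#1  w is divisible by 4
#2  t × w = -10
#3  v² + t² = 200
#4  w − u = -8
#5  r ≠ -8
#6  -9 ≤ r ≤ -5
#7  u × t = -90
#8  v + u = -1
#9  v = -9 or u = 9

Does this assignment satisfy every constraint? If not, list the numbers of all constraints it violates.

#1 1 = 4×0 + 1, so 4 does not divide 1 — does not hold.
#2 t × w = -10 × 1 = -10 — holds.
#3 v² + t² = (-10)² + (-10)² = 100 + 100 = 200 — holds.
#4 w − u = 1 − 9 = -8 — holds.
#5 r = -8, but -8 is required to differ — does not hold.
#6 r = -8 lies in [-9, -5] — holds.
#7 u × t = 9 × (-10) = -90 — holds.
#8 v + u = -10 + 9 = -1 — holds.
#9 v = -10 ≠ -9, but u = 9 = 9 (second disjunct) — holds.

No — constraints 1 and 5 are not satisfied.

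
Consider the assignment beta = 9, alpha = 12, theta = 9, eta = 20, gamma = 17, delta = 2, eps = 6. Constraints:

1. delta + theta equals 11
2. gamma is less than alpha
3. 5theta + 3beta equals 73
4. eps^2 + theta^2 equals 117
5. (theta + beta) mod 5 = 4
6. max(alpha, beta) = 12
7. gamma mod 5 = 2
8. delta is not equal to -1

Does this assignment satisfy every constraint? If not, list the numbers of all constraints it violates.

The assignment fails constraints 2, 3, and 5.

1. delta + theta = 2 + 9 = 11 — holds.
2. gamma = 17, alpha = 12; 17 ≥ 12 (want <) — does not hold.
3. 5theta + 3beta = 5(9) + 3(9) = 72, not 73 — does not hold.
4. eps^2 + theta^2 = 6^2 + 9^2 = 36 + 81 = 117 — holds.
5. theta + beta = 18; 18 mod 5 = 3, not 4 — does not hold.
6. max(12, 9) = 12 — holds.
7. 17 mod 5 = 2 — holds.
8. delta = 2, and 2 ≠ -1 — holds.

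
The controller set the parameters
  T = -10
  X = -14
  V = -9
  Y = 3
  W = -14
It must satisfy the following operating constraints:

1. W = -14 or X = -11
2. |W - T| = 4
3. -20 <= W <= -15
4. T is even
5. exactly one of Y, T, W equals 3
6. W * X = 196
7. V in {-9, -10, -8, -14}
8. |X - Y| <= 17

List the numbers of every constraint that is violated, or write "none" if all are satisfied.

No — constraint 3 is not satisfied.

1. W = -14 = -14 (first disjunct) — holds.
2. |-14 - (-10)| = 4 — holds.
3. W = -14 is outside [-20, -15] — does not hold.
4. T = -10 is even — holds.
5. Y=3, T=-10, W=-14; 1 of them equals 3 — holds.
6. W * X = -14 * (-14) = 196 — holds.
7. V = -9 is in {-9, -10, -8, -14} — holds.
8. |-14 - 3| = 17; 17 ≤ 17 — holds.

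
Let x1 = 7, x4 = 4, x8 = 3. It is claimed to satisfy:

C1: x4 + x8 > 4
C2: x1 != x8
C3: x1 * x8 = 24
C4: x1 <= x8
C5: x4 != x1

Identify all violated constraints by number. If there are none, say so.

C1: x4 + x8 = 4 + 3 = 7; 7 > 4 — holds.
C2: x1 = 7, x8 = 3; distinct — holds.
C3: x1 * x8 = 7 * 3 = 21, not 24 — does not hold.
C4: x1 = 7, x8 = 3; 7 > 3 (want ≤) — does not hold.
C5: x4 = 4, x1 = 7; distinct — holds.

Constraints 3, 4 are violated.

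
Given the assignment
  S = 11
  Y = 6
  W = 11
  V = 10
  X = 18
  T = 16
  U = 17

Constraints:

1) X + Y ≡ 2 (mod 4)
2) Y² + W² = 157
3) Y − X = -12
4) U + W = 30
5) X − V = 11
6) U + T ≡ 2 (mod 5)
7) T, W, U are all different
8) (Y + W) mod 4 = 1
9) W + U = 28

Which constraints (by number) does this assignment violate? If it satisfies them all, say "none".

The assignment fails constraints 1, 4, 5, and 6.

1) X + Y = 24; 24 mod 4 = 0, not 2 — does not hold.
2) Y² + W² = 6² + 11² = 36 + 121 = 157 — holds.
3) Y − X = 6 − 18 = -12 — holds.
4) U + W = 17 + 11 = 28, not 30 — does not hold.
5) X − V = 18 − 10 = 8, not 11 — does not hold.
6) U + T = 33; 33 mod 5 = 3, not 2 — does not hold.
7) values 16, 11, 17 are pairwise distinct — holds.
8) Y + W = 17; 17 mod 4 = 1 — holds.
9) W + U = 11 + 17 = 28 — holds.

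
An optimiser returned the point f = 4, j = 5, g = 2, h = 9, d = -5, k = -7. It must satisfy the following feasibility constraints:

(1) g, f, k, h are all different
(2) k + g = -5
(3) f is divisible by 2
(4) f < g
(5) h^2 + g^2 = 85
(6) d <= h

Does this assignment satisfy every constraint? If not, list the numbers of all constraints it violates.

Constraint 4 is violated.

(1) values 2, 4, -7, 9 are pairwise distinct  yes
(2) k + g = -7 + 2 = -5  yes
(3) 4 / 2 = 2, so 2 divides 4  yes
(4) f = 4, g = 2; 4 ≥ 2 (want <)  no
(5) h^2 + g^2 = 9^2 + 2^2 = 81 + 4 = 85  yes
(6) d = -5, h = 9; -5 ≤ 9  yes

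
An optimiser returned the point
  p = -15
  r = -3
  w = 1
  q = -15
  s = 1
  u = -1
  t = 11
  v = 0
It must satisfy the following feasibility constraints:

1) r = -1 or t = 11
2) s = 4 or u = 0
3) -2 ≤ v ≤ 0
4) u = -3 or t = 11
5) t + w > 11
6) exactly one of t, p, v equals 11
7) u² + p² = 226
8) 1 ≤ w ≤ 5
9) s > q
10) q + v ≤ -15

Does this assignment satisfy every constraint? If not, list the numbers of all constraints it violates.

No — constraint 2 is not satisfied.

1) r = -3 ≠ -1, but t = 11 = 11 (second disjunct) — satisfied.
2) s = 1 ≠ 4 and u = -1 ≠ 0; both disjuncts false — violated.
3) v = 0 lies in [-2, 0] — satisfied.
4) u = -1 ≠ -3, but t = 11 = 11 (second disjunct) — satisfied.
5) t + w = 11 + 1 = 12; 12 > 11 — satisfied.
6) t=11, p=-15, v=0; 1 of them equals 11 — satisfied.
7) u² + p² = (-1)² + (-15)² = 1 + 225 = 226 — satisfied.
8) w = 1 lies in [1, 5] — satisfied.
9) s = 1, q = -15; 1 > -15 — satisfied.
10) q + v = -15 + 0 = -15; -15 ≤ -15 — satisfied.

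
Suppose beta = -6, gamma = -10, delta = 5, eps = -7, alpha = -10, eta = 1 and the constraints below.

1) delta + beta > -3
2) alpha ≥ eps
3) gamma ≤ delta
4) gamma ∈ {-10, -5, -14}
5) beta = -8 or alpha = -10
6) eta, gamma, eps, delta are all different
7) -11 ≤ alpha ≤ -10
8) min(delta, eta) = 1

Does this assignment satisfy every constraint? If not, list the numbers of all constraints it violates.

1) delta + beta = 5 + (-6) = -1; -1 > -3  yes
2) alpha = -10, eps = -7; -10 < -7 (want ≥)  no
3) gamma = -10, delta = 5; -10 ≤ 5  yes
4) gamma = -10 is in {-10, -5, -14}  yes
5) beta = -6 ≠ -8, but alpha = -10 = -10 (second disjunct)  yes
6) values 1, -10, -7, 5 are pairwise distinct  yes
7) alpha = -10 lies in [-11, -10]  yes
8) min(5, 1) = 1  yes

Constraint 2 does not hold.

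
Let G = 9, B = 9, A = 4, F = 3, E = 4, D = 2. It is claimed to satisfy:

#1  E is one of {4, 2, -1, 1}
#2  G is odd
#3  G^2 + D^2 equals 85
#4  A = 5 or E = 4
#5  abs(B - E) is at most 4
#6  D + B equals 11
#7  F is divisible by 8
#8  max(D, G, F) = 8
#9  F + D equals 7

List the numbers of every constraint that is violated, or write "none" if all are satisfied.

#1 E = 4 is in {4, 2, -1, 1} — holds.
#2 G = 9 is odd — holds.
#3 G^2 + D^2 = 9^2 + 2^2 = 81 + 4 = 85 — holds.
#4 A = 4 ≠ 5, but E = 4 = 4 (second disjunct) — holds.
#5 abs(9 - 4) = 5; 5 > 4, exceeds bound 4 — fails.
#6 D + B = 2 + 9 = 11 — holds.
#7 3 = 8*0 + 3, so 8 does not divide 3 — fails.
#8 max(2, 9, 3) = 9, not 8 — fails.
#9 F + D = 3 + 2 = 5, not 7 — fails.

Violated: 5, 7, 8, and 9.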